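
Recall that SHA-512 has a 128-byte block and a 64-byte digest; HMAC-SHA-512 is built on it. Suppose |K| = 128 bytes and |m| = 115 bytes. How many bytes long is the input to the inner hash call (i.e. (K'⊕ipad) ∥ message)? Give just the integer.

243

Key is 128 ≤ 128 bytes, zero-padded: |K'| = 128.
Inner input = (K'⊕ipad) ∥ m → 128 + 115 = 243 bytes.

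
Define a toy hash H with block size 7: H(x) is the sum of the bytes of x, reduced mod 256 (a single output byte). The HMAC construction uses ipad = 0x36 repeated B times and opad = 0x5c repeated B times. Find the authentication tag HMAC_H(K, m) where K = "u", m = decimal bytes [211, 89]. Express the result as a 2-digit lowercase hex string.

04

Key "u" = 75 is 1 byte ≤ B = 7; zero-pad to 7 bytes: K' = 75 00 00 00 00 00 00.
K' ⊕ ipad = 43 36 36 36 36 36 36.  K' ⊕ opad = 29 5c 5c 5c 5c 5c 5c.
Inner input = (K'⊕ipad) ∥ m = 43 36 36 36 36 36 36 ∥ d3 59.
Inner hash: sum = 67+54+54+54+54+54+54+211+89 = 691; mod 256 = 179 → b3.
Outer input = (K'⊕opad) ∥ inner = 29 5c 5c 5c 5c 5c 5c ∥ b3.
Outer hash (tag): sum = 41+92+92+92+92+92+92+179 = 772; mod 256 = 4 → 04.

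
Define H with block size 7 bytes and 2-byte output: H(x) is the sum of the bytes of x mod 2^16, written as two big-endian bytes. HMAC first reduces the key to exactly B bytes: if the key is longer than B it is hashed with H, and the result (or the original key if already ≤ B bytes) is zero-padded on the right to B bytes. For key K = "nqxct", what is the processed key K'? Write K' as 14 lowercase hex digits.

6e717863740000

Key "nqxct" = 6e 71 78 63 74 is 5 bytes ≤ B = 7; zero-pad to 7 bytes: K' = 6e 71 78 63 74 00 00.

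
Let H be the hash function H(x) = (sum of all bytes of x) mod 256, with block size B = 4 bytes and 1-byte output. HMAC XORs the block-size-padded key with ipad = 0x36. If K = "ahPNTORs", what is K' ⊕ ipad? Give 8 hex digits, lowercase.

f9363636

Key "ahPNTORs" = 61 68 50 4e 54 4f 52 73 is 8 bytes > B = 4, so hash it first: H(key) = cf, then zero-pad to 4 bytes: K' = cf 00 00 00.
XOR each byte with 0x36: cf⊕36=f9, 00⊕36=36, 00⊕36=36, 00⊕36=36.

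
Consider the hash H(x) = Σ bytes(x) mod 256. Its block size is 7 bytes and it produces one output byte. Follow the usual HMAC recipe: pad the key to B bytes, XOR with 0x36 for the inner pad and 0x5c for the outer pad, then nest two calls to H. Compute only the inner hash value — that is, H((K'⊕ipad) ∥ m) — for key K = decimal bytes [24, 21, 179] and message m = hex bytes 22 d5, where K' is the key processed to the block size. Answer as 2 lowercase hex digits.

Key decimal bytes [24, 21, 179] = 18 15 b3 is 3 bytes ≤ B = 7; zero-pad to 7 bytes: K' = 18 15 b3 00 00 00 00.
K' ⊕ ipad = 2e 23 85 36 36 36 36.
Inner input = 2e 23 85 36 36 36 36 ∥ 22 d5.
Inner hash: sum = 46+35+133+54+54+54+54+34+213 = 677; mod 256 = 165 → a5.

a5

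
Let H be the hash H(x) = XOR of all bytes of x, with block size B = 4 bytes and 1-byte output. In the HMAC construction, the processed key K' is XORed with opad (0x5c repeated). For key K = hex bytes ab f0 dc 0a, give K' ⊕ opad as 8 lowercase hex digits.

Key hex bytes ab f0 dc 0a is exactly B = 4 bytes: K' = ab f0 dc 0a.
XOR each byte with 0x5c: ab⊕5c=f7, f0⊕5c=ac, dc⊕5c=80, 0a⊕5c=56.

f7ac8056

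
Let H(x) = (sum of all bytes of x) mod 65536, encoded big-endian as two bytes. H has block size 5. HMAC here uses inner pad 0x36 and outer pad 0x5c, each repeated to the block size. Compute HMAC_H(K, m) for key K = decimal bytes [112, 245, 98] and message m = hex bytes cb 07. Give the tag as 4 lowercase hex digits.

Key decimal bytes [112, 245, 98] = 70 f5 62 is 3 bytes ≤ B = 5; zero-pad to 5 bytes: K' = 70 f5 62 00 00.
K' ⊕ ipad = 46 c3 54 36 36.  K' ⊕ opad = 2c a9 3e 5c 5c.
Inner input = (K'⊕ipad) ∥ m = 46 c3 54 36 36 ∥ cb 07.
Inner hash: sum = 70+195+84+54+54+203+7 = 667 → 02 9b.
Outer input = (K'⊕opad) ∥ inner = 2c a9 3e 5c 5c ∥ 02 9b.
Outer hash (tag): sum = 44+169+62+92+92+2+155 = 616 → 02 68.

0268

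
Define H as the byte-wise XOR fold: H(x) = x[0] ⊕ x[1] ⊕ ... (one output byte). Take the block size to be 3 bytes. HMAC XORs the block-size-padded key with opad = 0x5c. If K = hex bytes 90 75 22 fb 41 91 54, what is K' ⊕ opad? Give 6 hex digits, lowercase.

Key hex bytes 90 75 22 fb 41 91 54 is 7 bytes > B = 3, so hash it first: H(key) = b8, then zero-pad to 3 bytes: K' = b8 00 00.
XOR each byte with 0x5c: b8⊕5c=e4, 00⊕5c=5c, 00⊕5c=5c.

e45c5c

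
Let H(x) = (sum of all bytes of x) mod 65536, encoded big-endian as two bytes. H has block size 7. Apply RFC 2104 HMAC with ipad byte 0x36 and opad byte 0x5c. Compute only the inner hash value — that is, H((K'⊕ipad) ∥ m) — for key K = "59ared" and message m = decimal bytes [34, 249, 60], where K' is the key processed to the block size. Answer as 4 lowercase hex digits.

02df

Key "59ared" = 35 39 61 72 65 64 is 6 bytes ≤ B = 7; zero-pad to 7 bytes: K' = 35 39 61 72 65 64 00.
K' ⊕ ipad = 03 0f 57 44 53 52 36.
Inner input = 03 0f 57 44 53 52 36 ∥ 22 f9 3c.
Inner hash: sum = 3+15+87+68+83+82+54+34+249+60 = 735 → 02 df.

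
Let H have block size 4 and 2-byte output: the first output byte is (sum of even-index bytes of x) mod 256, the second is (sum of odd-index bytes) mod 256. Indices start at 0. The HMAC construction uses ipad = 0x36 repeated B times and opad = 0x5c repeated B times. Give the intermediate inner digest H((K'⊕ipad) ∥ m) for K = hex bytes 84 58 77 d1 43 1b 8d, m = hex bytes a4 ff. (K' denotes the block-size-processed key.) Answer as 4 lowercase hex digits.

d7a7

Key hex bytes 84 58 77 d1 43 1b 8d is 7 bytes > B = 4, so hash it first: H(key) = cb 44, then zero-pad to 4 bytes: K' = cb 44 00 00.
K' ⊕ ipad = fd 72 36 36.
Inner input = fd 72 36 36 ∥ a4 ff.
Inner hash: even-index sum = 471 mod 256 = 215; odd-index sum = 423 mod 256 = 167 → d7 a7.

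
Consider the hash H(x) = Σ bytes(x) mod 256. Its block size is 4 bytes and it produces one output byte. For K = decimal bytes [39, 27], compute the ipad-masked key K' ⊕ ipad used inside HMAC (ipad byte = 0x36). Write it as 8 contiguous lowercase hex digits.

Key decimal bytes [39, 27] = 27 1b is 2 bytes ≤ B = 4; zero-pad to 4 bytes: K' = 27 1b 00 00.
XOR each byte with 0x36: 27⊕36=11, 1b⊕36=2d, 00⊕36=36, 00⊕36=36.

112d3636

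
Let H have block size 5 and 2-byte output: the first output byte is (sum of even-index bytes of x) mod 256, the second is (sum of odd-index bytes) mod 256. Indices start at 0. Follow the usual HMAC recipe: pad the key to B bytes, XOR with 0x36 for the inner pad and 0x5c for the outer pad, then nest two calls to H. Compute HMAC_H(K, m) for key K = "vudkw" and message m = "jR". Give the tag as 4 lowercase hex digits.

9785

Key "vudkw" = 76 75 64 6b 77 is exactly B = 5 bytes: K' = 76 75 64 6b 77.
K' ⊕ ipad = 40 43 52 5d 41.  K' ⊕ opad = 2a 29 38 37 2b.
Inner input = (K'⊕ipad) ∥ m = 40 43 52 5d 41 ∥ 6a 52.
Inner hash: even-index sum = 293 mod 256 = 37; odd-index sum = 266 mod 256 = 10 → 25 0a.
Outer input = (K'⊕opad) ∥ inner = 2a 29 38 37 2b ∥ 25 0a.
Outer hash (tag): even-index sum = 151 mod 256 = 151; odd-index sum = 133 mod 256 = 133 → 97 85.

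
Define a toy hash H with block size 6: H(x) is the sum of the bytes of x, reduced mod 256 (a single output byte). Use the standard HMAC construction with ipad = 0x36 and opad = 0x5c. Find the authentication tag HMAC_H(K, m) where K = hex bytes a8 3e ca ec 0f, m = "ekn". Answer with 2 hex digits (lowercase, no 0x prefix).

74

Key hex bytes a8 3e ca ec 0f is 5 bytes ≤ B = 6; zero-pad to 6 bytes: K' = a8 3e ca ec 0f 00.
K' ⊕ ipad = 9e 08 fc da 39 36.  K' ⊕ opad = f4 62 96 b0 53 5c.
Inner input = (K'⊕ipad) ∥ m = 9e 08 fc da 39 36 ∥ 65 6b 6e.
Inner hash: sum = 158+8+252+218+57+54+101+107+110 = 1065; mod 256 = 41 → 29.
Outer input = (K'⊕opad) ∥ inner = f4 62 96 b0 53 5c ∥ 29.
Outer hash (tag): sum = 244+98+150+176+83+92+41 = 884; mod 256 = 116 → 74.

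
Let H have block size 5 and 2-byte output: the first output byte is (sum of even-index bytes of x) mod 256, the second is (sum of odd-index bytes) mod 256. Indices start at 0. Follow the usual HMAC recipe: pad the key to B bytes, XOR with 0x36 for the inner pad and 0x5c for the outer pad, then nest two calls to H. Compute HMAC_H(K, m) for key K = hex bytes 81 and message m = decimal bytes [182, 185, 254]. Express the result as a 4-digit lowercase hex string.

Key hex bytes 81 is 1 byte ≤ B = 5; zero-pad to 5 bytes: K' = 81 00 00 00 00.
K' ⊕ ipad = b7 36 36 36 36.  K' ⊕ opad = dd 5c 5c 5c 5c.
Inner input = (K'⊕ipad) ∥ m = b7 36 36 36 36 ∥ b6 b9 fe.
Inner hash: even-index sum = 476 mod 256 = 220; odd-index sum = 544 mod 256 = 32 → dc 20.
Outer input = (K'⊕opad) ∥ inner = dd 5c 5c 5c 5c ∥ dc 20.
Outer hash (tag): even-index sum = 437 mod 256 = 181; odd-index sum = 404 mod 256 = 148 → b5 94.

b594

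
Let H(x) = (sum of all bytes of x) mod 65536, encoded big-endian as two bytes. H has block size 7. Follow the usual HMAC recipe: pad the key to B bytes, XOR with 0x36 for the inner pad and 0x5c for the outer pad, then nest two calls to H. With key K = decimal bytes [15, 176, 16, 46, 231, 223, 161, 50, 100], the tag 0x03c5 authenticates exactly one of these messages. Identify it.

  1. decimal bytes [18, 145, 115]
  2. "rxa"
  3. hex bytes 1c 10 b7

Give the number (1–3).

Key decimal bytes [15, 176, 16, 46, 231, 223, 161, 50, 100] = 0f b0 10 2e e7 df a1 32 64 is 9 bytes > B = 7, so hash it first: H(key) = 03 fa, then zero-pad to 7 bytes: K' = 03 fa 00 00 00 00 00.
K' ⊕ ipad = 35 cc 36 36 36 36 36; K' ⊕ opad = 5f a6 5c 5c 5c 5c 5c.
m1: inner = H(35 cc 36 36 36 36 36 12 91 73) = 03 25; tag = H(5f a6 5c 5c 5c 5c 5c 03 25) = 02f9
m2: inner = H(35 cc 36 36 36 36 36 72 78 61) = 03 5a; tag = H(5f a6 5c 5c 5c 5c 5c 03 5a) = 032e
m3: inner = H(35 cc 36 36 36 36 36 1c 10 b7) = 02 f2; tag = H(5f a6 5c 5c 5c 5c 5c 02 f2) = 03c5 ← matches

3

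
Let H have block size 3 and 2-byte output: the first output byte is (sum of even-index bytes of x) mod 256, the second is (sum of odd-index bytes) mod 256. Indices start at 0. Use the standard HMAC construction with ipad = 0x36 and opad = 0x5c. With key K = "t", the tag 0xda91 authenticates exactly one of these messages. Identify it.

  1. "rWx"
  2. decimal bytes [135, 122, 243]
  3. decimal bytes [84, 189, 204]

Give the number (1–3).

Key "t" = 74 is 1 byte ≤ B = 3; zero-pad to 3 bytes: K' = 74 00 00.
K' ⊕ ipad = 42 36 36; K' ⊕ opad = 28 5c 5c.
m1: inner = H(42 36 36 72 57 78) = cf 20; tag = H(28 5c 5c cf 20) = a42b
m2: inner = H(42 36 36 87 7a f3) = f2 b0; tag = H(28 5c 5c f2 b0) = 344e
m3: inner = H(42 36 36 54 bd cc) = 35 56; tag = H(28 5c 5c 35 56) = da91 ← matches

3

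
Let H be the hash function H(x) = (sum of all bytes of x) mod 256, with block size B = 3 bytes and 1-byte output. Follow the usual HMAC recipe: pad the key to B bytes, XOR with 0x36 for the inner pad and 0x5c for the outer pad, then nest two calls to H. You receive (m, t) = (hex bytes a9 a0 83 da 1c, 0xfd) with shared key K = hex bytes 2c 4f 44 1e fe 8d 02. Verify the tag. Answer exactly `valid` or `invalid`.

invalid

Key hex bytes 2c 4f 44 1e fe 8d 02 is 7 bytes > B = 3, so hash it first: H(key) = 6a, then zero-pad to 3 bytes: K' = 6a 00 00.
K' ⊕ ipad = 5c 36 36; K' ⊕ opad = 36 5c 5c.
Inner hash: sum = 92+54+54+169+160+131+218+28 = 906; mod 256 = 138 → 8a.
Outer hash (recomputed tag): sum = 54+92+92+138 = 376; mod 256 = 120 → 78.
Recomputed tag = 78; claimed = fd → mismatch.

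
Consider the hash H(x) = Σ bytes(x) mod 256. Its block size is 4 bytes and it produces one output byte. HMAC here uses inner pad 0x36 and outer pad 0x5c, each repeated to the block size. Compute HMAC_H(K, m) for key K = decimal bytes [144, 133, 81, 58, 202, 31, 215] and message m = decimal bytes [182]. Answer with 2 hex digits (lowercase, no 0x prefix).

fe

Key decimal bytes [144, 133, 81, 58, 202, 31, 215] = 90 85 51 3a ca 1f d7 is 7 bytes > B = 4, so hash it first: H(key) = 60, then zero-pad to 4 bytes: K' = 60 00 00 00.
K' ⊕ ipad = 56 36 36 36.  K' ⊕ opad = 3c 5c 5c 5c.
Inner input = (K'⊕ipad) ∥ m = 56 36 36 36 ∥ b6.
Inner hash: sum = 86+54+54+54+182 = 430; mod 256 = 174 → ae.
Outer input = (K'⊕opad) ∥ inner = 3c 5c 5c 5c ∥ ae.
Outer hash (tag): sum = 60+92+92+92+174 = 510; mod 256 = 254 → fe.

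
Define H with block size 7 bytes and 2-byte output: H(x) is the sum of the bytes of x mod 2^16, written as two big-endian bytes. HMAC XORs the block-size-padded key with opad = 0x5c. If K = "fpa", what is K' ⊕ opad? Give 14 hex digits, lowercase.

Key "fpa" = 66 70 61 is 3 bytes ≤ B = 7; zero-pad to 7 bytes: K' = 66 70 61 00 00 00 00.
XOR each byte with 0x5c: 66⊕5c=3a, 70⊕5c=2c, 61⊕5c=3d, 00⊕5c=5c, 00⊕5c=5c, 00⊕5c=5c, 00⊕5c=5c.

3a2c3d5c5c5c5c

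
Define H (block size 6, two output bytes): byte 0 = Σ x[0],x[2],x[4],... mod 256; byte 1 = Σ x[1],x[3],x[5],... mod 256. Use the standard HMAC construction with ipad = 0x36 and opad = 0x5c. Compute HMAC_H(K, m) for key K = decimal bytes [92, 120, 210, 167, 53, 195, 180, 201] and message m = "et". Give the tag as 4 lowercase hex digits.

f52c

Key decimal bytes [92, 120, 210, 167, 53, 195, 180, 201] = 5c 78 d2 a7 35 c3 b4 c9 is 8 bytes > B = 6, so hash it first: H(key) = 17 ab, then zero-pad to 6 bytes: K' = 17 ab 00 00 00 00.
K' ⊕ ipad = 21 9d 36 36 36 36.  K' ⊕ opad = 4b f7 5c 5c 5c 5c.
Inner input = (K'⊕ipad) ∥ m = 21 9d 36 36 36 36 ∥ 65 74.
Inner hash: even-index sum = 242 mod 256 = 242; odd-index sum = 381 mod 256 = 125 → f2 7d.
Outer input = (K'⊕opad) ∥ inner = 4b f7 5c 5c 5c 5c ∥ f2 7d.
Outer hash (tag): even-index sum = 501 mod 256 = 245; odd-index sum = 556 mod 256 = 44 → f5 2c.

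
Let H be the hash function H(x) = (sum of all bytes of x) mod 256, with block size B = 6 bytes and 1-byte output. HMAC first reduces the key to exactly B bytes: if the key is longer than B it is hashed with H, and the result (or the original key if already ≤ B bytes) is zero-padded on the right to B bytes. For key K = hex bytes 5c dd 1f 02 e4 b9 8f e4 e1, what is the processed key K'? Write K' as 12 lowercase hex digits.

|K| = 9 > B = 6, so first hash the key.
H(K): sum = 92+221+31+2+228+185+143+228+225 = 1355; mod 256 = 75 → 4b.
Zero-pad H(K) = 4b to 6 bytes: K' = 4b 00 00 00 00 00.

4b0000000000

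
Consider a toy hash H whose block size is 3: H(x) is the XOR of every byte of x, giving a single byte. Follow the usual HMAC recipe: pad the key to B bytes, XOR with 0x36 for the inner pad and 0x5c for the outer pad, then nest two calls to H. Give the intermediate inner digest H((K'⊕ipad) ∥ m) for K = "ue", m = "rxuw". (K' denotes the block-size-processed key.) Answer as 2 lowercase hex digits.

Key "ue" = 75 65 is 2 bytes ≤ B = 3; zero-pad to 3 bytes: K' = 75 65 00.
K' ⊕ ipad = 43 53 36.
Inner input = 43 53 36 ∥ 72 78 75 77.
Inner hash: XOR 43⊕53⊕36⊕72⊕78⊕75⊕77 = 2e.

2e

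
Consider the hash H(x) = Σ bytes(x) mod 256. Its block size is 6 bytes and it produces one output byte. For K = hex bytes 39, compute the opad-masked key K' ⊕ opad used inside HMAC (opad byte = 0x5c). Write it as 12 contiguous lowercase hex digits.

Key hex bytes 39 is 1 byte ≤ B = 6; zero-pad to 6 bytes: K' = 39 00 00 00 00 00.
XOR each byte with 0x5c: 39⊕5c=65, 00⊕5c=5c, 00⊕5c=5c, 00⊕5c=5c, 00⊕5c=5c, 00⊕5c=5c.

655c5c5c5c5c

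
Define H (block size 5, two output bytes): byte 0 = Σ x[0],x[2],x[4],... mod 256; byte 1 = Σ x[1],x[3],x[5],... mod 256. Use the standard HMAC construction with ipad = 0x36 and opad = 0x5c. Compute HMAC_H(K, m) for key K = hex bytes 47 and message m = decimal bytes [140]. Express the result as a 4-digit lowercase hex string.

Key hex bytes 47 is 1 byte ≤ B = 5; zero-pad to 5 bytes: K' = 47 00 00 00 00.
K' ⊕ ipad = 71 36 36 36 36.  K' ⊕ opad = 1b 5c 5c 5c 5c.
Inner input = (K'⊕ipad) ∥ m = 71 36 36 36 36 ∥ 8c.
Inner hash: even-index sum = 221 mod 256 = 221; odd-index sum = 248 mod 256 = 248 → dd f8.
Outer input = (K'⊕opad) ∥ inner = 1b 5c 5c 5c 5c ∥ dd f8.
Outer hash (tag): even-index sum = 459 mod 256 = 203; odd-index sum = 405 mod 256 = 149 → cb 95.

cb95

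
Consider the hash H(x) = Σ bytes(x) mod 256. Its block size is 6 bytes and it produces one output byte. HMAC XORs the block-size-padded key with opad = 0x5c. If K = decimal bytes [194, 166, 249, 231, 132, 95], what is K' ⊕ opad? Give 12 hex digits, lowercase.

Key decimal bytes [194, 166, 249, 231, 132, 95] = c2 a6 f9 e7 84 5f is exactly B = 6 bytes: K' = c2 a6 f9 e7 84 5f.
XOR each byte with 0x5c: c2⊕5c=9e, a6⊕5c=fa, f9⊕5c=a5, e7⊕5c=bb, 84⊕5c=d8, 5f⊕5c=03.

9efaa5bbd803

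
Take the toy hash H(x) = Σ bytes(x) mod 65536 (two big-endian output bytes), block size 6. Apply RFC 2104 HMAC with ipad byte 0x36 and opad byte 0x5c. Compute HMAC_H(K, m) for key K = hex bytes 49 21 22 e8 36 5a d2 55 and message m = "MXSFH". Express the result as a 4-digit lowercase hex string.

Key hex bytes 49 21 22 e8 36 5a d2 55 is 8 bytes > B = 6, so hash it first: H(key) = 03 2b, then zero-pad to 6 bytes: K' = 03 2b 00 00 00 00.
K' ⊕ ipad = 35 1d 36 36 36 36.  K' ⊕ opad = 5f 77 5c 5c 5c 5c.
Inner input = (K'⊕ipad) ∥ m = 35 1d 36 36 36 36 ∥ 4d 58 53 46 48.
Inner hash: sum = 53+29+54+54+54+54+77+88+83+70+72 = 688 → 02 b0.
Outer input = (K'⊕opad) ∥ inner = 5f 77 5c 5c 5c 5c ∥ 02 b0.
Outer hash (tag): sum = 95+119+92+92+92+92+2+176 = 760 → 02 f8.

02f8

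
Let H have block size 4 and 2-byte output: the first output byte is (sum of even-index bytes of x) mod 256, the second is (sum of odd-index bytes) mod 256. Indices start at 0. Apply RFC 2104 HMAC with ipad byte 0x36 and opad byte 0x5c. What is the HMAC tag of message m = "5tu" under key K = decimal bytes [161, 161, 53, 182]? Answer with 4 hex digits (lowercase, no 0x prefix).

Key decimal bytes [161, 161, 53, 182] = a1 a1 35 b6 is exactly B = 4 bytes: K' = a1 a1 35 b6.
K' ⊕ ipad = 97 97 03 80.  K' ⊕ opad = fd fd 69 ea.
Inner input = (K'⊕ipad) ∥ m = 97 97 03 80 ∥ 35 74 75.
Inner hash: even-index sum = 324 mod 256 = 68; odd-index sum = 395 mod 256 = 139 → 44 8b.
Outer input = (K'⊕opad) ∥ inner = fd fd 69 ea ∥ 44 8b.
Outer hash (tag): even-index sum = 426 mod 256 = 170; odd-index sum = 626 mod 256 = 114 → aa 72.

aa72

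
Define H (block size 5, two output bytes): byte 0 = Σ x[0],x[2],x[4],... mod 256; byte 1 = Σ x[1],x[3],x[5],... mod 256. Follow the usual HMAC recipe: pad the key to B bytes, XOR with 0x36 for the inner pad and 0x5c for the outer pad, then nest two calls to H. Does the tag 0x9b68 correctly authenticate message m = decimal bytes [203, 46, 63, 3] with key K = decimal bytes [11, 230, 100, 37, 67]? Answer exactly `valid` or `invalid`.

valid

Key decimal bytes [11, 230, 100, 37, 67] = 0b e6 64 25 43 is exactly B = 5 bytes: K' = 0b e6 64 25 43.
K' ⊕ ipad = 3d d0 52 13 75; K' ⊕ opad = 57 ba 38 79 1f.
Inner hash: even-index sum = 309 mod 256 = 53; odd-index sum = 493 mod 256 = 237 → 35 ed.
Outer hash (recomputed tag): even-index sum = 411 mod 256 = 155; odd-index sum = 360 mod 256 = 104 → 9b 68.
Recomputed tag = 9b68; claimed = 9b68 → match.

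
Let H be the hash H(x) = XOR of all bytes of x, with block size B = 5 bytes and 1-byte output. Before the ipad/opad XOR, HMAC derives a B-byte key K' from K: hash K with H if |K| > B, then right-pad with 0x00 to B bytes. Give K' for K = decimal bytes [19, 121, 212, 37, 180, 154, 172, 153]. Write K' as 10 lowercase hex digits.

|K| = 8 > B = 5, so first hash the key.
H(K): XOR 13⊕79⊕d4⊕25⊕b4⊕9a⊕ac⊕99 = 80.
Zero-pad H(K) = 80 to 5 bytes: K' = 80 00 00 00 00.

8000000000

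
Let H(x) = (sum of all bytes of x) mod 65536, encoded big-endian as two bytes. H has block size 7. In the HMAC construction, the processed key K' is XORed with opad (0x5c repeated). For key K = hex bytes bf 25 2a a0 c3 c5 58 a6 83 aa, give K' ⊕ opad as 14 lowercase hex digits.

Key hex bytes bf 25 2a a0 c3 c5 58 a6 83 aa is 10 bytes > B = 7, so hash it first: H(key) = 05 61, then zero-pad to 7 bytes: K' = 05 61 00 00 00 00 00.
XOR each byte with 0x5c: 05⊕5c=59, 61⊕5c=3d, 00⊕5c=5c, 00⊕5c=5c, 00⊕5c=5c, 00⊕5c=5c, 00⊕5c=5c.

593d5c5c5c5c5c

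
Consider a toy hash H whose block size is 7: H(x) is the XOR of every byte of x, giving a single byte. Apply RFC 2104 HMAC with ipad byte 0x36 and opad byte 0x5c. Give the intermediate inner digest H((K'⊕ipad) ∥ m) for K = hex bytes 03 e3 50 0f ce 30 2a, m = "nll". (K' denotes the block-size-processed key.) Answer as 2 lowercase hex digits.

Key hex bytes 03 e3 50 0f ce 30 2a is exactly B = 7 bytes: K' = 03 e3 50 0f ce 30 2a.
K' ⊕ ipad = 35 d5 66 39 f8 06 1c.
Inner input = 35 d5 66 39 f8 06 1c ∥ 6e 6c 6c.
Inner hash: XOR 35⊕d5⊕66⊕39⊕f8⊕06⊕1c⊕6e⊕6c⊕6c = 33.

33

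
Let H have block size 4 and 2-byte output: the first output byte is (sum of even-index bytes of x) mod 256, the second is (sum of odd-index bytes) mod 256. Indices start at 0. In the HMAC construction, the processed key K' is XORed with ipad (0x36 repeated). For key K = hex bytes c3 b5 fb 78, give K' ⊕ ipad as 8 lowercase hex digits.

f583cd4e

Key hex bytes c3 b5 fb 78 is exactly B = 4 bytes: K' = c3 b5 fb 78.
XOR each byte with 0x36: c3⊕36=f5, b5⊕36=83, fb⊕36=cd, 78⊕36=4e.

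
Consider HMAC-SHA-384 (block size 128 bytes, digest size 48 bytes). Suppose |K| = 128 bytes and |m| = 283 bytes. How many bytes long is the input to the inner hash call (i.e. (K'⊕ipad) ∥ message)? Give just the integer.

Key is 128 ≤ 128 bytes, zero-padded: |K'| = 128.
Inner input = (K'⊕ipad) ∥ m → 128 + 283 = 411 bytes.

411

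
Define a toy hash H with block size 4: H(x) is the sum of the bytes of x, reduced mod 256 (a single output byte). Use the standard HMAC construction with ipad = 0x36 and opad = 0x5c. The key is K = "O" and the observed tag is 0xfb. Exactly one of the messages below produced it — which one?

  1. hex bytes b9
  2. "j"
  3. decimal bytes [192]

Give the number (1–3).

1

Key "O" = 4f is 1 byte ≤ B = 4; zero-pad to 4 bytes: K' = 4f 00 00 00.
K' ⊕ ipad = 79 36 36 36; K' ⊕ opad = 13 5c 5c 5c.
m1: inner = H(79 36 36 36 b9) = d4; tag = H(13 5c 5c 5c d4) = fb ← matches
m2: inner = H(79 36 36 36 6a) = 85; tag = H(13 5c 5c 5c 85) = ac
m3: inner = H(79 36 36 36 c0) = db; tag = H(13 5c 5c 5c db) = 02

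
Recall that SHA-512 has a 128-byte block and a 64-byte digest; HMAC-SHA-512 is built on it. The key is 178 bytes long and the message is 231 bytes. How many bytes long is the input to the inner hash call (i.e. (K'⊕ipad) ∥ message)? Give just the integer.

359

Key is 178 > 128 bytes, so it is hashed to 64 bytes then zero-padded to 128: |K'| = 128.
Inner input = (K'⊕ipad) ∥ m → 128 + 231 = 359 bytes.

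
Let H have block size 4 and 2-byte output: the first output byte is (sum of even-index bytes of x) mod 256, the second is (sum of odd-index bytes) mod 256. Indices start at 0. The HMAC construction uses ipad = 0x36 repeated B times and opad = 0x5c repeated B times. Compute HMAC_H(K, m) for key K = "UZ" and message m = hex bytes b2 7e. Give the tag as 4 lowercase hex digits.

Key "UZ" = 55 5a is 2 bytes ≤ B = 4; zero-pad to 4 bytes: K' = 55 5a 00 00.
K' ⊕ ipad = 63 6c 36 36.  K' ⊕ opad = 09 06 5c 5c.
Inner input = (K'⊕ipad) ∥ m = 63 6c 36 36 ∥ b2 7e.
Inner hash: even-index sum = 331 mod 256 = 75; odd-index sum = 288 mod 256 = 32 → 4b 20.
Outer input = (K'⊕opad) ∥ inner = 09 06 5c 5c ∥ 4b 20.
Outer hash (tag): even-index sum = 176 mod 256 = 176; odd-index sum = 130 mod 256 = 130 → b0 82.

b082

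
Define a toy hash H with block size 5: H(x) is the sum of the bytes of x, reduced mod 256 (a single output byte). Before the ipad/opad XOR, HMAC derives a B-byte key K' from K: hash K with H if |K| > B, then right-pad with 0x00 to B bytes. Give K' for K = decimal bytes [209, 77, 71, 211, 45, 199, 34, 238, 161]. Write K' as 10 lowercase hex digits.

dd00000000

|K| = 9 > B = 5, so first hash the key.
H(K): sum = 209+77+71+211+45+199+34+238+161 = 1245; mod 256 = 221 → dd.
Zero-pad H(K) = dd to 5 bytes: K' = dd 00 00 00 00.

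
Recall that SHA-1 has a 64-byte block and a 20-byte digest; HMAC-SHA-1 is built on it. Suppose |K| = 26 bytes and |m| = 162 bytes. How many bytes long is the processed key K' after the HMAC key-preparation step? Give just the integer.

Key is 26 ≤ 64 bytes, zero-padded: |K'| = 64.

64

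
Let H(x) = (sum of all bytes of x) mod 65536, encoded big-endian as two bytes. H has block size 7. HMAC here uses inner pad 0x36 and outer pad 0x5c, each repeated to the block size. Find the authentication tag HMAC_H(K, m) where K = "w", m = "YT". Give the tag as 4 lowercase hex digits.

0287

Key "w" = 77 is 1 byte ≤ B = 7; zero-pad to 7 bytes: K' = 77 00 00 00 00 00 00.
K' ⊕ ipad = 41 36 36 36 36 36 36.  K' ⊕ opad = 2b 5c 5c 5c 5c 5c 5c.
Inner input = (K'⊕ipad) ∥ m = 41 36 36 36 36 36 36 ∥ 59 54.
Inner hash: sum = 65+54+54+54+54+54+54+89+84 = 562 → 02 32.
Outer input = (K'⊕opad) ∥ inner = 2b 5c 5c 5c 5c 5c 5c ∥ 02 32.
Outer hash (tag): sum = 43+92+92+92+92+92+92+2+50 = 647 → 02 87.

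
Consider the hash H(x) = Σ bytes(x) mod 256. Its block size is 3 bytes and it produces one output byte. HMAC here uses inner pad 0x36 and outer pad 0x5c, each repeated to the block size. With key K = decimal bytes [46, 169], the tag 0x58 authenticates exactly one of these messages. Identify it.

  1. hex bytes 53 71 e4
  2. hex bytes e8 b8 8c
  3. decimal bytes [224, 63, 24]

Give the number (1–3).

1

Key decimal bytes [46, 169] = 2e a9 is 2 bytes ≤ B = 3; zero-pad to 3 bytes: K' = 2e a9 00.
K' ⊕ ipad = 18 9f 36; K' ⊕ opad = 72 f5 5c.
m1: inner = H(18 9f 36 53 71 e4) = 95; tag = H(72 f5 5c 95) = 58 ← matches
m2: inner = H(18 9f 36 e8 b8 8c) = 19; tag = H(72 f5 5c 19) = dc
m3: inner = H(18 9f 36 e0 3f 18) = 24; tag = H(72 f5 5c 24) = e7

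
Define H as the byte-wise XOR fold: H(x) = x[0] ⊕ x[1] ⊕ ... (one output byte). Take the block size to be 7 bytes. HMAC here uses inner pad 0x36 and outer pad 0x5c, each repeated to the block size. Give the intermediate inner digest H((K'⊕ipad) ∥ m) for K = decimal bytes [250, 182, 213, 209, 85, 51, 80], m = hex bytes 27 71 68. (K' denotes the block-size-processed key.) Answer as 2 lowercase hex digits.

76

Key decimal bytes [250, 182, 213, 209, 85, 51, 80] = fa b6 d5 d1 55 33 50 is exactly B = 7 bytes: K' = fa b6 d5 d1 55 33 50.
K' ⊕ ipad = cc 80 e3 e7 63 05 66.
Inner input = cc 80 e3 e7 63 05 66 ∥ 27 71 68.
Inner hash: XOR cc⊕80⊕e3⊕e7⊕63⊕05⊕66⊕27⊕71⊕68 = 76.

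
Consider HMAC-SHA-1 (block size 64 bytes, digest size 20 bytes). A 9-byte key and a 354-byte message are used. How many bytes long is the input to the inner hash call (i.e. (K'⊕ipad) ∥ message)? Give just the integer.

Key is 9 ≤ 64 bytes, zero-padded: |K'| = 64.
Inner input = (K'⊕ipad) ∥ m → 64 + 354 = 418 bytes.

418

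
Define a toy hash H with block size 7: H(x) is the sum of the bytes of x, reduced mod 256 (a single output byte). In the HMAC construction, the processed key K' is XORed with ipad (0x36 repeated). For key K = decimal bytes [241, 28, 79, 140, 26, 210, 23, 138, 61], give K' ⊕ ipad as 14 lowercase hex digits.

Key decimal bytes [241, 28, 79, 140, 26, 210, 23, 138, 61] = f1 1c 4f 8c 1a d2 17 8a 3d is 9 bytes > B = 7, so hash it first: H(key) = b2, then zero-pad to 7 bytes: K' = b2 00 00 00 00 00 00.
XOR each byte with 0x36: b2⊕36=84, 00⊕36=36, 00⊕36=36, 00⊕36=36, 00⊕36=36, 00⊕36=36, 00⊕36=36.

84363636363636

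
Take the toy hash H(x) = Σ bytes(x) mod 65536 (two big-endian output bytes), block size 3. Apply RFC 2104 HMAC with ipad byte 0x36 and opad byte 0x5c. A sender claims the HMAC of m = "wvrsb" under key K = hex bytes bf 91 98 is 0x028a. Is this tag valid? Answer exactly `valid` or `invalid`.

valid

Key hex bytes bf 91 98 is exactly B = 3 bytes: K' = bf 91 98.
K' ⊕ ipad = 89 a7 ae; K' ⊕ opad = e3 cd c4.
Inner hash: sum = 137+167+174+119+118+114+115+98 = 1042 → 04 12.
Outer hash (recomputed tag): sum = 227+205+196+4+18 = 650 → 02 8a.
Recomputed tag = 028a; claimed = 028a → match.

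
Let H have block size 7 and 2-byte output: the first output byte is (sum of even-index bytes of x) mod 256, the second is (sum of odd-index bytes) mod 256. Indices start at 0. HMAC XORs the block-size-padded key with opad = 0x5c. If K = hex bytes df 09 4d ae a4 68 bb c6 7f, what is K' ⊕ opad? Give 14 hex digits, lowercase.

56b95c5c5c5c5c

Key hex bytes df 09 4d ae a4 68 bb c6 7f is 9 bytes > B = 7, so hash it first: H(key) = 0a e5, then zero-pad to 7 bytes: K' = 0a e5 00 00 00 00 00.
XOR each byte with 0x5c: 0a⊕5c=56, e5⊕5c=b9, 00⊕5c=5c, 00⊕5c=5c, 00⊕5c=5c, 00⊕5c=5c, 00⊕5c=5c.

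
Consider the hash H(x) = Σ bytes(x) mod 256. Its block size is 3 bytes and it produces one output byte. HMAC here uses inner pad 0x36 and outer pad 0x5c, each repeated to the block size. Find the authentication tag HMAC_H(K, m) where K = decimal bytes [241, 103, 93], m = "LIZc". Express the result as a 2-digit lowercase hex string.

be

Key decimal bytes [241, 103, 93] = f1 67 5d is exactly B = 3 bytes: K' = f1 67 5d.
K' ⊕ ipad = c7 51 6b.  K' ⊕ opad = ad 3b 01.
Inner input = (K'⊕ipad) ∥ m = c7 51 6b ∥ 4c 49 5a 63.
Inner hash: sum = 199+81+107+76+73+90+99 = 725; mod 256 = 213 → d5.
Outer input = (K'⊕opad) ∥ inner = ad 3b 01 ∥ d5.
Outer hash (tag): sum = 173+59+1+213 = 446; mod 256 = 190 → be.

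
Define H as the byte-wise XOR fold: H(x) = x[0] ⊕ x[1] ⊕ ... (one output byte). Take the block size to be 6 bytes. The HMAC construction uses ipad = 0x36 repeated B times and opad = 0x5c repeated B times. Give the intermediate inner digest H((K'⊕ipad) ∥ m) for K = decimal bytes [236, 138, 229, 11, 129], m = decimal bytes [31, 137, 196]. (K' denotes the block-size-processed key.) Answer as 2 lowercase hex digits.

5b

Key decimal bytes [236, 138, 229, 11, 129] = ec 8a e5 0b 81 is 5 bytes ≤ B = 6; zero-pad to 6 bytes: K' = ec 8a e5 0b 81 00.
K' ⊕ ipad = da bc d3 3d b7 36.
Inner input = da bc d3 3d b7 36 ∥ 1f 89 c4.
Inner hash: XOR da⊕bc⊕d3⊕3d⊕b7⊕36⊕1f⊕89⊕c4 = 5b.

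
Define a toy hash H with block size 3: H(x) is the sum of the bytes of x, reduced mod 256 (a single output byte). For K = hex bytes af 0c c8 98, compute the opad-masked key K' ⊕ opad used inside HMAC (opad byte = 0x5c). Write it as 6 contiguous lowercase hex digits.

475c5c

Key hex bytes af 0c c8 98 is 4 bytes > B = 3, so hash it first: H(key) = 1b, then zero-pad to 3 bytes: K' = 1b 00 00.
XOR each byte with 0x5c: 1b⊕5c=47, 00⊕5c=5c, 00⊕5c=5c.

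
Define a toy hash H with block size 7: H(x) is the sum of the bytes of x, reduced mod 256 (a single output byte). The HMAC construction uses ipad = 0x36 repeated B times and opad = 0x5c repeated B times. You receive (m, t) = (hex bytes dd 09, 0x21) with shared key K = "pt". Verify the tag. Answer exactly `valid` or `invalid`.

Key "pt" = 70 74 is 2 bytes ≤ B = 7; zero-pad to 7 bytes: K' = 70 74 00 00 00 00 00.
K' ⊕ ipad = 46 42 36 36 36 36 36; K' ⊕ opad = 2c 28 5c 5c 5c 5c 5c.
Inner hash: sum = 70+66+54+54+54+54+54+221+9 = 636; mod 256 = 124 → 7c.
Outer hash (recomputed tag): sum = 44+40+92+92+92+92+92+124 = 668; mod 256 = 156 → 9c.
Recomputed tag = 9c; claimed = 21 → mismatch.

invalid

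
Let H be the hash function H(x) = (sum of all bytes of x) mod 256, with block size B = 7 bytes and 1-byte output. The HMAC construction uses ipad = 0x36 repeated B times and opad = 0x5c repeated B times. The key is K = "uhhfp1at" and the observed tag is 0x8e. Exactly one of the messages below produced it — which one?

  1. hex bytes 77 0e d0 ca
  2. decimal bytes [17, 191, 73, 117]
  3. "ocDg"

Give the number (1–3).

Key "uhhfp1at" = 75 68 68 66 70 31 61 74 is 8 bytes > B = 7, so hash it first: H(key) = 21, then zero-pad to 7 bytes: K' = 21 00 00 00 00 00 00.
K' ⊕ ipad = 17 36 36 36 36 36 36; K' ⊕ opad = 7d 5c 5c 5c 5c 5c 5c.
m1: inner = H(17 36 36 36 36 36 36 77 0e d0 ca) = 7a; tag = H(7d 5c 5c 5c 5c 5c 5c 7a) = 1f
m2: inner = H(17 36 36 36 36 36 36 11 bf 49 75) = e9; tag = H(7d 5c 5c 5c 5c 5c 5c e9) = 8e ← matches
m3: inner = H(17 36 36 36 36 36 36 6f 63 44 67) = d8; tag = H(7d 5c 5c 5c 5c 5c 5c d8) = 7d

2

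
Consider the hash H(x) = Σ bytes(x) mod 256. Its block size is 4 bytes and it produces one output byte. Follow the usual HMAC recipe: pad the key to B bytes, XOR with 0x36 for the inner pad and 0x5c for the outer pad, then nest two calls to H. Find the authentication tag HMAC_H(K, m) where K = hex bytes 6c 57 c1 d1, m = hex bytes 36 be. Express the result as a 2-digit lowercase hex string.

f2

Key hex bytes 6c 57 c1 d1 is exactly B = 4 bytes: K' = 6c 57 c1 d1.
K' ⊕ ipad = 5a 61 f7 e7.  K' ⊕ opad = 30 0b 9d 8d.
Inner input = (K'⊕ipad) ∥ m = 5a 61 f7 e7 ∥ 36 be.
Inner hash: sum = 90+97+247+231+54+190 = 909; mod 256 = 141 → 8d.
Outer input = (K'⊕opad) ∥ inner = 30 0b 9d 8d ∥ 8d.
Outer hash (tag): sum = 48+11+157+141+141 = 498; mod 256 = 242 → f2.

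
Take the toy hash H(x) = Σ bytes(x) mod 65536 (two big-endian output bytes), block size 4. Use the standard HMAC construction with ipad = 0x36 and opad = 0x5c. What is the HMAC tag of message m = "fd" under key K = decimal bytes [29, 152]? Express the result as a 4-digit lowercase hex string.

01ce

Key decimal bytes [29, 152] = 1d 98 is 2 bytes ≤ B = 4; zero-pad to 4 bytes: K' = 1d 98 00 00.
K' ⊕ ipad = 2b ae 36 36.  K' ⊕ opad = 41 c4 5c 5c.
Inner input = (K'⊕ipad) ∥ m = 2b ae 36 36 ∥ 66 64.
Inner hash: sum = 43+174+54+54+102+100 = 527 → 02 0f.
Outer input = (K'⊕opad) ∥ inner = 41 c4 5c 5c ∥ 02 0f.
Outer hash (tag): sum = 65+196+92+92+2+15 = 462 → 01 ce.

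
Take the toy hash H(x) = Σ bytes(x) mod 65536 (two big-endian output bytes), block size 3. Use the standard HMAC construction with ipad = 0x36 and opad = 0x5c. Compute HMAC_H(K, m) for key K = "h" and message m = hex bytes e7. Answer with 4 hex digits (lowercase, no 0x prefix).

019e

Key "h" = 68 is 1 byte ≤ B = 3; zero-pad to 3 bytes: K' = 68 00 00.
K' ⊕ ipad = 5e 36 36.  K' ⊕ opad = 34 5c 5c.
Inner input = (K'⊕ipad) ∥ m = 5e 36 36 ∥ e7.
Inner hash: sum = 94+54+54+231 = 433 → 01 b1.
Outer input = (K'⊕opad) ∥ inner = 34 5c 5c ∥ 01 b1.
Outer hash (tag): sum = 52+92+92+1+177 = 414 → 01 9e.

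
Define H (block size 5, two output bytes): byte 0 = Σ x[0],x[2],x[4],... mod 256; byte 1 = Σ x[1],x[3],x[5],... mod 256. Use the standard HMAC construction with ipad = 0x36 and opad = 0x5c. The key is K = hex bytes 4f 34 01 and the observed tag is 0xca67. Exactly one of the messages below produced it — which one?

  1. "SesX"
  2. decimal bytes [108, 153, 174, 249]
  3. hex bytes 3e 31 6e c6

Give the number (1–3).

Key hex bytes 4f 34 01 is 3 bytes ≤ B = 5; zero-pad to 5 bytes: K' = 4f 34 01 00 00.
K' ⊕ ipad = 79 02 37 36 36; K' ⊕ opad = 13 68 5d 5c 5c.
m1: inner = H(79 02 37 36 36 53 65 73 58) = a3 fe; tag = H(13 68 5d 5c 5c a3 fe) = ca67 ← matches
m2: inner = H(79 02 37 36 36 6c 99 ae f9) = 78 52; tag = H(13 68 5d 5c 5c 78 52) = 1e3c
m3: inner = H(79 02 37 36 36 3e 31 6e c6) = dd e4; tag = H(13 68 5d 5c 5c dd e4) = b0a1

1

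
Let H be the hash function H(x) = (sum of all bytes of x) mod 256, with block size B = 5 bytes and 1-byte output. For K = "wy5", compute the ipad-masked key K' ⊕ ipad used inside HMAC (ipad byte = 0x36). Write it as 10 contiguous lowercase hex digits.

Key "wy5" = 77 79 35 is 3 bytes ≤ B = 5; zero-pad to 5 bytes: K' = 77 79 35 00 00.
XOR each byte with 0x36: 77⊕36=41, 79⊕36=4f, 35⊕36=03, 00⊕36=36, 00⊕36=36.

414f033636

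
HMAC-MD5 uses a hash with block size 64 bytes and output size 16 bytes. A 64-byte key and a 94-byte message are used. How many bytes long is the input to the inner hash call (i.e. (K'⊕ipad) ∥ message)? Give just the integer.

158

Key is 64 ≤ 64 bytes, zero-padded: |K'| = 64.
Inner input = (K'⊕ipad) ∥ m → 64 + 94 = 158 bytes.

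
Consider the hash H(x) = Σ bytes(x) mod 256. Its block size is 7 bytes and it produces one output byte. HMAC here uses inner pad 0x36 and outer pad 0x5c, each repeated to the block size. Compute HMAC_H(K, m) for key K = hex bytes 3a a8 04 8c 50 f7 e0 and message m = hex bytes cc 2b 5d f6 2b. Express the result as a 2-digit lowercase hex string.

fd

Key hex bytes 3a a8 04 8c 50 f7 e0 is exactly B = 7 bytes: K' = 3a a8 04 8c 50 f7 e0.
K' ⊕ ipad = 0c 9e 32 ba 66 c1 d6.  K' ⊕ opad = 66 f4 58 d0 0c ab bc.
Inner input = (K'⊕ipad) ∥ m = 0c 9e 32 ba 66 c1 d6 ∥ cc 2b 5d f6 2b.
Inner hash: sum = 12+158+50+186+102+193+214+204+43+93+246+43 = 1544; mod 256 = 8 → 08.
Outer input = (K'⊕opad) ∥ inner = 66 f4 58 d0 0c ab bc ∥ 08.
Outer hash (tag): sum = 102+244+88+208+12+171+188+8 = 1021; mod 256 = 253 → fd.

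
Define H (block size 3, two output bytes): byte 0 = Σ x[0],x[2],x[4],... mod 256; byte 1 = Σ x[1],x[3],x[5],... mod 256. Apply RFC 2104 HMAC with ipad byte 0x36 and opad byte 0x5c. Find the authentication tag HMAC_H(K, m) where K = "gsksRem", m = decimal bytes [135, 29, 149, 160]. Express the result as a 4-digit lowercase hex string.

Key "gsksRem" = 67 73 6b 73 52 65 6d is 7 bytes > B = 3, so hash it first: H(key) = 91 4b, then zero-pad to 3 bytes: K' = 91 4b 00.
K' ⊕ ipad = a7 7d 36.  K' ⊕ opad = cd 17 5c.
Inner input = (K'⊕ipad) ∥ m = a7 7d 36 ∥ 87 1d 95 a0.
Inner hash: even-index sum = 410 mod 256 = 154; odd-index sum = 409 mod 256 = 153 → 9a 99.
Outer input = (K'⊕opad) ∥ inner = cd 17 5c ∥ 9a 99.
Outer hash (tag): even-index sum = 450 mod 256 = 194; odd-index sum = 177 mod 256 = 177 → c2 b1.

c2b1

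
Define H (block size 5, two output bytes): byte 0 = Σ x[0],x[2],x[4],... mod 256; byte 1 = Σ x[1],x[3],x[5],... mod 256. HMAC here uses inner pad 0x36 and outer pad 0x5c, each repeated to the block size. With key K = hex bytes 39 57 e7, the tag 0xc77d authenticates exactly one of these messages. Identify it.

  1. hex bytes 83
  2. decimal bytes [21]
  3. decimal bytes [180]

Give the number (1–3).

Key hex bytes 39 57 e7 is 3 bytes ≤ B = 5; zero-pad to 5 bytes: K' = 39 57 e7 00 00.
K' ⊕ ipad = 0f 61 d1 36 36; K' ⊕ opad = 65 0b bb 5c 5c.
m1: inner = H(0f 61 d1 36 36 83) = 16 1a; tag = H(65 0b bb 5c 5c 16 1a) = 967d
m2: inner = H(0f 61 d1 36 36 15) = 16 ac; tag = H(65 0b bb 5c 5c 16 ac) = 287d
m3: inner = H(0f 61 d1 36 36 b4) = 16 4b; tag = H(65 0b bb 5c 5c 16 4b) = c77d ← matches

3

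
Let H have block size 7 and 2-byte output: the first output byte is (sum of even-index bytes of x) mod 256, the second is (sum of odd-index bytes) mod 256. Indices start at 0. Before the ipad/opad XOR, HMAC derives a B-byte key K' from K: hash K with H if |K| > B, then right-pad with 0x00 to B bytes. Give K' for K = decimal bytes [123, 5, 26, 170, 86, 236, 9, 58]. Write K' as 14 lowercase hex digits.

|K| = 8 > B = 7, so first hash the key.
H(K): even-index sum = 244 mod 256 = 244; odd-index sum = 469 mod 256 = 213 → f4 d5.
Zero-pad H(K) = f4 d5 to 7 bytes: K' = f4 d5 00 00 00 00 00.

f4d50000000000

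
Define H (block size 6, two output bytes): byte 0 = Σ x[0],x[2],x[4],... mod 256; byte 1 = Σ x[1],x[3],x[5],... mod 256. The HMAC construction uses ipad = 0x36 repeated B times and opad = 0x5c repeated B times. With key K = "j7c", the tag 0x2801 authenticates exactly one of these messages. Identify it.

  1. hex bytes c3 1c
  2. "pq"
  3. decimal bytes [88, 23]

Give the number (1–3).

2

Key "j7c" = 6a 37 63 is 3 bytes ≤ B = 6; zero-pad to 6 bytes: K' = 6a 37 63 00 00 00.
K' ⊕ ipad = 5c 01 55 36 36 36; K' ⊕ opad = 36 6b 3f 5c 5c 5c.
m1: inner = H(5c 01 55 36 36 36 c3 1c) = aa 89; tag = H(36 6b 3f 5c 5c 5c aa 89) = 7bac
m2: inner = H(5c 01 55 36 36 36 70 71) = 57 de; tag = H(36 6b 3f 5c 5c 5c 57 de) = 2801 ← matches
m3: inner = H(5c 01 55 36 36 36 58 17) = 3f 84; tag = H(36 6b 3f 5c 5c 5c 3f 84) = 10a7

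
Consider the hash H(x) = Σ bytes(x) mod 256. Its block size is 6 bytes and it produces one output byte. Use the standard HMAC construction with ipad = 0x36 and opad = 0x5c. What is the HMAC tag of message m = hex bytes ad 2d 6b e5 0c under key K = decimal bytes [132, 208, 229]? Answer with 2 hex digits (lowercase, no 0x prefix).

Key decimal bytes [132, 208, 229] = 84 d0 e5 is 3 bytes ≤ B = 6; zero-pad to 6 bytes: K' = 84 d0 e5 00 00 00.
K' ⊕ ipad = b2 e6 d3 36 36 36.  K' ⊕ opad = d8 8c b9 5c 5c 5c.
Inner input = (K'⊕ipad) ∥ m = b2 e6 d3 36 36 36 ∥ ad 2d 6b e5 0c.
Inner hash: sum = 178+230+211+54+54+54+173+45+107+229+12 = 1347; mod 256 = 67 → 43.
Outer input = (K'⊕opad) ∥ inner = d8 8c b9 5c 5c 5c ∥ 43.
Outer hash (tag): sum = 216+140+185+92+92+92+67 = 884; mod 256 = 116 → 74.

74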